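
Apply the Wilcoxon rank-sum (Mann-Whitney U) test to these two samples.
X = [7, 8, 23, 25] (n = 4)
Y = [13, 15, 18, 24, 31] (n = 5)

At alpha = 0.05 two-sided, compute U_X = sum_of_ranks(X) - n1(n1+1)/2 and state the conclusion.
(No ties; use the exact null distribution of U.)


Step 1: Combine and sort all 9 observations; assign midranks.
sorted (value, group): (7,X), (8,X), (13,Y), (15,Y), (18,Y), (23,X), (24,Y), (25,X), (31,Y)
ranks: 7->1, 8->2, 13->3, 15->4, 18->5, 23->6, 24->7, 25->8, 31->9
Step 2: Rank sum for X: R1 = 1 + 2 + 6 + 8 = 17.
Step 3: U_X = R1 - n1(n1+1)/2 = 17 - 4*5/2 = 17 - 10 = 7.
       U_Y = n1*n2 - U_X = 20 - 7 = 13.
Step 4: No ties, so the exact null distribution of U (based on enumerating the C(9,4) = 126 equally likely rank assignments) gives the two-sided p-value.
Step 5: p-value = 0.555556; compare to alpha = 0.05. fail to reject H0.

U_X = 7, p = 0.555556, fail to reject H0 at alpha = 0.05.


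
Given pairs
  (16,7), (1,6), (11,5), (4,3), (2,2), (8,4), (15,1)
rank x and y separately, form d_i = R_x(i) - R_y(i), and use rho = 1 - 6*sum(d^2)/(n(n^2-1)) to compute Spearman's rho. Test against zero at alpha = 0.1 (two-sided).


Step 1: Rank x and y separately (midranks; no ties here).
rank(x): 16->7, 1->1, 11->5, 4->3, 2->2, 8->4, 15->6
rank(y): 7->7, 6->6, 5->5, 3->3, 2->2, 4->4, 1->1
Step 2: d_i = R_x(i) - R_y(i); compute d_i^2.
  (7-7)^2=0, (1-6)^2=25, (5-5)^2=0, (3-3)^2=0, (2-2)^2=0, (4-4)^2=0, (6-1)^2=25
sum(d^2) = 50.
Step 3: rho = 1 - 6*50 / (7*(7^2 - 1)) = 1 - 300/336 = 0.107143.
Step 4: Under H0, t = rho * sqrt((n-2)/(1-rho^2)) = 0.2410 ~ t(5).
Step 5: Two-sided p-value from the t-distribution with 5 df = 0.819151.
Step 6: alpha = 0.1. fail to reject H0.

rho = 0.1071, p = 0.819151, fail to reject H0 at alpha = 0.1.


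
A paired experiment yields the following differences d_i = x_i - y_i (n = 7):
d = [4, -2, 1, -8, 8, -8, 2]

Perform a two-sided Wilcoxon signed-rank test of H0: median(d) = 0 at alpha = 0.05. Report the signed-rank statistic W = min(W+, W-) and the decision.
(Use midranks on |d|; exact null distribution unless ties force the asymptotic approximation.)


Step 1: Drop any zero differences (none here) and take |d_i|.
|d| = [4, 2, 1, 8, 8, 8, 2]
Step 2: Midrank |d_i| (ties get averaged ranks).
ranks: |4|->4, |2|->2.5, |1|->1, |8|->6, |8|->6, |8|->6, |2|->2.5
Step 3: Attach original signs; sum ranks with positive sign and with negative sign.
W+ = 4 + 1 + 6 + 2.5 = 13.5
W- = 2.5 + 6 + 6 = 14.5
(Check: W+ + W- = 28 should equal n(n+1)/2 = 28.)
Step 4: Test statistic W = min(W+, W-) = 13.5.
Step 5: Ties in |d|, so use the tie-corrected normal approximation.
        E[W] = n(n+1)/4 = 7*8/4 = 14.
        Tie groups: |d|=2 (t=2), |d|=8 (t=3); sum(t^3 - t) = 30.
        Var[W] = n(n+1)(2n+1)/24 - sum(t^3-t)/48 = 840/24 - 30/48 = 34.375.
        z = (W - E[W]) / sqrt(Var[W]) = (13.5 - 14) / 5.8630 = -0.0853.
        Two-sided p = 2*Phi(z) = 0.932039.
Step 6: alpha = 0.05. fail to reject H0.

W+ = 13.5, W- = 14.5, W = min = 13.5, p = 0.932039, fail to reject H0.


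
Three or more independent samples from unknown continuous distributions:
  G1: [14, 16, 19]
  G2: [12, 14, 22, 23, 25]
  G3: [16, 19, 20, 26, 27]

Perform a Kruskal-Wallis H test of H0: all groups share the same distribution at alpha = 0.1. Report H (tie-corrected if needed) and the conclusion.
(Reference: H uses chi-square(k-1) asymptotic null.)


Step 1: Combine all N = 13 observations and assign midranks.
sorted (value, group, rank): (12,G2,1), (14,G1,2.5), (14,G2,2.5), (16,G1,4.5), (16,G3,4.5), (19,G1,6.5), (19,G3,6.5), (20,G3,8), (22,G2,9), (23,G2,10), (25,G2,11), (26,G3,12), (27,G3,13)
Step 2: Sum ranks within each group.
R_1 = 13.5 (n_1 = 3)
R_2 = 33.5 (n_2 = 5)
R_3 = 44 (n_3 = 5)
Step 3: H = 12/(N(N+1)) * sum(R_i^2/n_i) - 3(N+1)
     = 12/(13*14) * (13.5^2/3 + 33.5^2/5 + 44^2/5) - 3*14
     = 0.065934 * 672.4 - 42
     = 2.334066.
Step 4: Ties present; correction factor C = 1 - 18/(13^3 - 13) = 0.991758. Corrected H = 2.334066 / 0.991758 = 2.353463.
Step 5: Under H0, H ~ chi^2(2); p-value = 0.308285.
Step 6: alpha = 0.1. fail to reject H0.

H = 2.3535, df = 2, p = 0.308285, fail to reject H0.


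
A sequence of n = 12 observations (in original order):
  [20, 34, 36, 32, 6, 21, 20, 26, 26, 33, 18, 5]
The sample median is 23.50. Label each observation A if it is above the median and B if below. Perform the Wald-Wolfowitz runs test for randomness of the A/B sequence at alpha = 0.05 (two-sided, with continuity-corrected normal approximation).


Step 1: Compute median = 23.50; label A = above, B = below.
Labels in order: BAAABBBAAABB  (n_A = 6, n_B = 6)
Step 2: Count runs R = 5.
Step 3: Under H0 (random ordering), E[R] = 2*n_A*n_B/(n_A+n_B) + 1 = 2*6*6/12 + 1 = 7.0000.
        Var[R] = 2*n_A*n_B*(2*n_A*n_B - n_A - n_B) / ((n_A+n_B)^2 * (n_A+n_B-1)) = 4320/1584 = 2.7273.
        SD[R] = 1.6514.
Step 4: Continuity-corrected z = (R + 0.5 - E[R]) / SD[R] = (5 + 0.5 - 7.0000) / 1.6514 = -0.9083.
Step 5: Two-sided p-value via normal approximation = 2*(1 - Phi(|z|)) = 0.363722.
Step 6: alpha = 0.05. fail to reject H0.

R = 5, z = -0.9083, p = 0.363722, fail to reject H0.


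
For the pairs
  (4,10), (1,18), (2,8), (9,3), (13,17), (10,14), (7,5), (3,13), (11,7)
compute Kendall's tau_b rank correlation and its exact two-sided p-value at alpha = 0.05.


Step 1: Enumerate the 36 unordered pairs (i,j) with i<j and classify each by sign(x_j-x_i) * sign(y_j-y_i).
  (1,2):dx=-3,dy=+8->D; (1,3):dx=-2,dy=-2->C; (1,4):dx=+5,dy=-7->D; (1,5):dx=+9,dy=+7->C
  (1,6):dx=+6,dy=+4->C; (1,7):dx=+3,dy=-5->D; (1,8):dx=-1,dy=+3->D; (1,9):dx=+7,dy=-3->D
  (2,3):dx=+1,dy=-10->D; (2,4):dx=+8,dy=-15->D; (2,5):dx=+12,dy=-1->D; (2,6):dx=+9,dy=-4->D
  (2,7):dx=+6,dy=-13->D; (2,8):dx=+2,dy=-5->D; (2,9):dx=+10,dy=-11->D; (3,4):dx=+7,dy=-5->D
  (3,5):dx=+11,dy=+9->C; (3,6):dx=+8,dy=+6->C; (3,7):dx=+5,dy=-3->D; (3,8):dx=+1,dy=+5->C
  (3,9):dx=+9,dy=-1->D; (4,5):dx=+4,dy=+14->C; (4,6):dx=+1,dy=+11->C; (4,7):dx=-2,dy=+2->D
  (4,8):dx=-6,dy=+10->D; (4,9):dx=+2,dy=+4->C; (5,6):dx=-3,dy=-3->C; (5,7):dx=-6,dy=-12->C
  (5,8):dx=-10,dy=-4->C; (5,9):dx=-2,dy=-10->C; (6,7):dx=-3,dy=-9->C; (6,8):dx=-7,dy=-1->C
  (6,9):dx=+1,dy=-7->D; (7,8):dx=-4,dy=+8->D; (7,9):dx=+4,dy=+2->C; (8,9):dx=+8,dy=-6->D
Step 2: C = 16, D = 20, total pairs = 36.
Step 3: tau = (C - D)/(n(n-1)/2) = (16 - 20)/36 = -0.111111.
Step 4: Exact two-sided p-value (enumerate n! = 362880 permutations of y under H0): p = 0.761414.
Step 5: alpha = 0.05. fail to reject H0.

tau_b = -0.1111 (C=16, D=20), p = 0.761414, fail to reject H0.


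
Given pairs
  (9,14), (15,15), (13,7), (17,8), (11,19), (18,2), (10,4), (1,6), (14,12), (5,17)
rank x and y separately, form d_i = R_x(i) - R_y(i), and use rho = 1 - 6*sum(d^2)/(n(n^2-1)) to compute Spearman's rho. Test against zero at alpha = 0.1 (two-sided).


Step 1: Rank x and y separately (midranks; no ties here).
rank(x): 9->3, 15->8, 13->6, 17->9, 11->5, 18->10, 10->4, 1->1, 14->7, 5->2
rank(y): 14->7, 15->8, 7->4, 8->5, 19->10, 2->1, 4->2, 6->3, 12->6, 17->9
Step 2: d_i = R_x(i) - R_y(i); compute d_i^2.
  (3-7)^2=16, (8-8)^2=0, (6-4)^2=4, (9-5)^2=16, (5-10)^2=25, (10-1)^2=81, (4-2)^2=4, (1-3)^2=4, (7-6)^2=1, (2-9)^2=49
sum(d^2) = 200.
Step 3: rho = 1 - 6*200 / (10*(10^2 - 1)) = 1 - 1200/990 = -0.212121.
Step 4: Under H0, t = rho * sqrt((n-2)/(1-rho^2)) = -0.6139 ~ t(8).
Step 5: Two-sided p-value from the t-distribution with 8 df = 0.556306.
Step 6: alpha = 0.1. fail to reject H0.

rho = -0.2121, p = 0.556306, fail to reject H0 at alpha = 0.1.


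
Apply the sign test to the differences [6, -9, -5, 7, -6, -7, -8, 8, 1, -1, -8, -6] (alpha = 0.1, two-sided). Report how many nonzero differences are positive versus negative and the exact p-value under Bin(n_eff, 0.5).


Step 1: Discard zero differences. Original n = 12; n_eff = number of nonzero differences = 12.
Nonzero differences (with sign): +6, -9, -5, +7, -6, -7, -8, +8, +1, -1, -8, -6
Step 2: Count signs: positive = 4, negative = 8.
Step 3: Under H0: P(positive) = 0.5, so the number of positives S ~ Bin(12, 0.5).
Step 4: Two-sided exact p-value = sum of Bin(12,0.5) probabilities at or below the observed probability = 0.387695.
Step 5: alpha = 0.1. fail to reject H0.

n_eff = 12, pos = 4, neg = 8, p = 0.387695, fail to reject H0.


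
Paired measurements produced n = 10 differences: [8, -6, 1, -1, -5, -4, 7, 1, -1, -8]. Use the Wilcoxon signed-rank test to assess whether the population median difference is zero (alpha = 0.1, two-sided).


Step 1: Drop any zero differences (none here) and take |d_i|.
|d| = [8, 6, 1, 1, 5, 4, 7, 1, 1, 8]
Step 2: Midrank |d_i| (ties get averaged ranks).
ranks: |8|->9.5, |6|->7, |1|->2.5, |1|->2.5, |5|->6, |4|->5, |7|->8, |1|->2.5, |1|->2.5, |8|->9.5
Step 3: Attach original signs; sum ranks with positive sign and with negative sign.
W+ = 9.5 + 2.5 + 8 + 2.5 = 22.5
W- = 7 + 2.5 + 6 + 5 + 2.5 + 9.5 = 32.5
(Check: W+ + W- = 55 should equal n(n+1)/2 = 55.)
Step 4: Test statistic W = min(W+, W-) = 22.5.
Step 5: Ties in |d|, so use the tie-corrected normal approximation.
        E[W] = n(n+1)/4 = 10*11/4 = 27.5.
        Tie groups: |d|=1 (t=4), |d|=8 (t=2); sum(t^3 - t) = 66.
        Var[W] = n(n+1)(2n+1)/24 - sum(t^3-t)/48 = 2310/24 - 66/48 = 94.875.
        z = (W - E[W]) / sqrt(Var[W]) = (22.5 - 27.5) / 9.7404 = -0.5133.
        Two-sided p = 2*Phi(z) = 0.607723.
Step 6: alpha = 0.1. fail to reject H0.

W+ = 22.5, W- = 32.5, W = min = 22.5, p = 0.607723, fail to reject H0.


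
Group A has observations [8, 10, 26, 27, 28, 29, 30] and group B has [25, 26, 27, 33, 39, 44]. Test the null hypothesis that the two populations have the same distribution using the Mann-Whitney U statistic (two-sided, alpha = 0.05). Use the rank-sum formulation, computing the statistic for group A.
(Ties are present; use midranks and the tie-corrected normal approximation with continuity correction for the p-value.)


Step 1: Combine and sort all 13 observations; assign midranks.
sorted (value, group): (8,X), (10,X), (25,Y), (26,X), (26,Y), (27,X), (27,Y), (28,X), (29,X), (30,X), (33,Y), (39,Y), (44,Y)
ranks: 8->1, 10->2, 25->3, 26->4.5, 26->4.5, 27->6.5, 27->6.5, 28->8, 29->9, 30->10, 33->11, 39->12, 44->13
Step 2: Rank sum for X: R1 = 1 + 2 + 4.5 + 6.5 + 8 + 9 + 10 = 41.
Step 3: U_X = R1 - n1(n1+1)/2 = 41 - 7*8/2 = 41 - 28 = 13.
       U_Y = n1*n2 - U_X = 42 - 13 = 29.
Step 4: Ties are present, so use the tie-corrected normal approximation (with continuity correction) for the p-value.
Step 5: p-value = 0.282651; compare to alpha = 0.05. fail to reject H0.

U_X = 13, p = 0.282651, fail to reject H0 at alpha = 0.05.


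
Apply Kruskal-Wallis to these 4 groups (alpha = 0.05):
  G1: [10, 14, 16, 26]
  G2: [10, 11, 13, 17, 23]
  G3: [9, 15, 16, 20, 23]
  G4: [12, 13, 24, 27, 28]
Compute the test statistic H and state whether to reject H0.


Step 1: Combine all N = 19 observations and assign midranks.
sorted (value, group, rank): (9,G3,1), (10,G1,2.5), (10,G2,2.5), (11,G2,4), (12,G4,5), (13,G2,6.5), (13,G4,6.5), (14,G1,8), (15,G3,9), (16,G1,10.5), (16,G3,10.5), (17,G2,12), (20,G3,13), (23,G2,14.5), (23,G3,14.5), (24,G4,16), (26,G1,17), (27,G4,18), (28,G4,19)
Step 2: Sum ranks within each group.
R_1 = 38 (n_1 = 4)
R_2 = 39.5 (n_2 = 5)
R_3 = 48 (n_3 = 5)
R_4 = 64.5 (n_4 = 5)
Step 3: H = 12/(N(N+1)) * sum(R_i^2/n_i) - 3(N+1)
     = 12/(19*20) * (38^2/4 + 39.5^2/5 + 48^2/5 + 64.5^2/5) - 3*20
     = 0.031579 * 1965.9 - 60
     = 2.081053.
Step 4: Ties present; correction factor C = 1 - 24/(19^3 - 19) = 0.996491. Corrected H = 2.081053 / 0.996491 = 2.088380.
Step 5: Under H0, H ~ chi^2(3); p-value = 0.554267.
Step 6: alpha = 0.05. fail to reject H0.

H = 2.0884, df = 3, p = 0.554267, fail to reject H0.


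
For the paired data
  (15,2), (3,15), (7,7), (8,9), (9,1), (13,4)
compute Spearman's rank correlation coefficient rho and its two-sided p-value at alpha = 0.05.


Step 1: Rank x and y separately (midranks; no ties here).
rank(x): 15->6, 3->1, 7->2, 8->3, 9->4, 13->5
rank(y): 2->2, 15->6, 7->4, 9->5, 1->1, 4->3
Step 2: d_i = R_x(i) - R_y(i); compute d_i^2.
  (6-2)^2=16, (1-6)^2=25, (2-4)^2=4, (3-5)^2=4, (4-1)^2=9, (5-3)^2=4
sum(d^2) = 62.
Step 3: rho = 1 - 6*62 / (6*(6^2 - 1)) = 1 - 372/210 = -0.771429.
Step 4: Under H0, t = rho * sqrt((n-2)/(1-rho^2)) = -2.4247 ~ t(4).
Step 5: Two-sided p-value from the t-distribution with 4 df = 0.072397.
Step 6: alpha = 0.05. fail to reject H0.

rho = -0.7714, p = 0.072397, fail to reject H0 at alpha = 0.05.


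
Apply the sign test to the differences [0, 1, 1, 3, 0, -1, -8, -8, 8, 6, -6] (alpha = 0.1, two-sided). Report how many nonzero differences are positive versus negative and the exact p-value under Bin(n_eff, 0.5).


Step 1: Discard zero differences. Original n = 11; n_eff = number of nonzero differences = 9.
Nonzero differences (with sign): +1, +1, +3, -1, -8, -8, +8, +6, -6
Step 2: Count signs: positive = 5, negative = 4.
Step 3: Under H0: P(positive) = 0.5, so the number of positives S ~ Bin(9, 0.5).
Step 4: Two-sided exact p-value = sum of Bin(9,0.5) probabilities at or below the observed probability = 1.000000.
Step 5: alpha = 0.1. fail to reject H0.

n_eff = 9, pos = 5, neg = 4, p = 1.000000, fail to reject H0.


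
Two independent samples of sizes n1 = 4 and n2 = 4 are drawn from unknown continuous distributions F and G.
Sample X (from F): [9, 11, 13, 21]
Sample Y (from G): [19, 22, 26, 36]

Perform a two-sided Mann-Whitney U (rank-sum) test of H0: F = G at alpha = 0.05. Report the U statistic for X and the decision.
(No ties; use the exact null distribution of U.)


Step 1: Combine and sort all 8 observations; assign midranks.
sorted (value, group): (9,X), (11,X), (13,X), (19,Y), (21,X), (22,Y), (26,Y), (36,Y)
ranks: 9->1, 11->2, 13->3, 19->4, 21->5, 22->6, 26->7, 36->8
Step 2: Rank sum for X: R1 = 1 + 2 + 3 + 5 = 11.
Step 3: U_X = R1 - n1(n1+1)/2 = 11 - 4*5/2 = 11 - 10 = 1.
       U_Y = n1*n2 - U_X = 16 - 1 = 15.
Step 4: No ties, so the exact null distribution of U (based on enumerating the C(8,4) = 70 equally likely rank assignments) gives the two-sided p-value.
Step 5: p-value = 0.057143; compare to alpha = 0.05. fail to reject H0.

U_X = 1, p = 0.057143, fail to reject H0 at alpha = 0.05.


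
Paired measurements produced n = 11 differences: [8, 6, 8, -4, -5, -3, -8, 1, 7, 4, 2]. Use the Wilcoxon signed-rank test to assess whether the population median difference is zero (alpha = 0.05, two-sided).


Step 1: Drop any zero differences (none here) and take |d_i|.
|d| = [8, 6, 8, 4, 5, 3, 8, 1, 7, 4, 2]
Step 2: Midrank |d_i| (ties get averaged ranks).
ranks: |8|->10, |6|->7, |8|->10, |4|->4.5, |5|->6, |3|->3, |8|->10, |1|->1, |7|->8, |4|->4.5, |2|->2
Step 3: Attach original signs; sum ranks with positive sign and with negative sign.
W+ = 10 + 7 + 10 + 1 + 8 + 4.5 + 2 = 42.5
W- = 4.5 + 6 + 3 + 10 = 23.5
(Check: W+ + W- = 66 should equal n(n+1)/2 = 66.)
Step 4: Test statistic W = min(W+, W-) = 23.5.
Step 5: Ties in |d|, so use the tie-corrected normal approximation.
        E[W] = n(n+1)/4 = 11*12/4 = 33.
        Tie groups: |d|=4 (t=2), |d|=8 (t=3); sum(t^3 - t) = 30.
        Var[W] = n(n+1)(2n+1)/24 - sum(t^3-t)/48 = 3036/24 - 30/48 = 125.875.
        z = (W - E[W]) / sqrt(Var[W]) = (23.5 - 33) / 11.2194 = -0.8467.
        Two-sided p = 2*Phi(z) = 0.397136.
Step 6: alpha = 0.05. fail to reject H0.

W+ = 42.5, W- = 23.5, W = min = 23.5, p = 0.397136, fail to reject H0.


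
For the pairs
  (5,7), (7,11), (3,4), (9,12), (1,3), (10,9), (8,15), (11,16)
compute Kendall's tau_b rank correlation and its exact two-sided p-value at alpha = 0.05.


Step 1: Enumerate the 28 unordered pairs (i,j) with i<j and classify each by sign(x_j-x_i) * sign(y_j-y_i).
  (1,2):dx=+2,dy=+4->C; (1,3):dx=-2,dy=-3->C; (1,4):dx=+4,dy=+5->C; (1,5):dx=-4,dy=-4->C
  (1,6):dx=+5,dy=+2->C; (1,7):dx=+3,dy=+8->C; (1,8):dx=+6,dy=+9->C; (2,3):dx=-4,dy=-7->C
  (2,4):dx=+2,dy=+1->C; (2,5):dx=-6,dy=-8->C; (2,6):dx=+3,dy=-2->D; (2,7):dx=+1,dy=+4->C
  (2,8):dx=+4,dy=+5->C; (3,4):dx=+6,dy=+8->C; (3,5):dx=-2,dy=-1->C; (3,6):dx=+7,dy=+5->C
  (3,7):dx=+5,dy=+11->C; (3,8):dx=+8,dy=+12->C; (4,5):dx=-8,dy=-9->C; (4,6):dx=+1,dy=-3->D
  (4,7):dx=-1,dy=+3->D; (4,8):dx=+2,dy=+4->C; (5,6):dx=+9,dy=+6->C; (5,7):dx=+7,dy=+12->C
  (5,8):dx=+10,dy=+13->C; (6,7):dx=-2,dy=+6->D; (6,8):dx=+1,dy=+7->C; (7,8):dx=+3,dy=+1->C
Step 2: C = 24, D = 4, total pairs = 28.
Step 3: tau = (C - D)/(n(n-1)/2) = (24 - 4)/28 = 0.714286.
Step 4: Exact two-sided p-value (enumerate n! = 40320 permutations of y under H0): p = 0.014137.
Step 5: alpha = 0.05. reject H0.

tau_b = 0.7143 (C=24, D=4), p = 0.014137, reject H0.


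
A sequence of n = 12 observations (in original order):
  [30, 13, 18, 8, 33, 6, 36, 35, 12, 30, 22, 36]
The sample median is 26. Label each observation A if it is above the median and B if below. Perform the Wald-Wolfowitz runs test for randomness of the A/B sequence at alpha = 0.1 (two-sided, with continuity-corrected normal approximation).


Step 1: Compute median = 26; label A = above, B = below.
Labels in order: ABBBABAABABA  (n_A = 6, n_B = 6)
Step 2: Count runs R = 9.
Step 3: Under H0 (random ordering), E[R] = 2*n_A*n_B/(n_A+n_B) + 1 = 2*6*6/12 + 1 = 7.0000.
        Var[R] = 2*n_A*n_B*(2*n_A*n_B - n_A - n_B) / ((n_A+n_B)^2 * (n_A+n_B-1)) = 4320/1584 = 2.7273.
        SD[R] = 1.6514.
Step 4: Continuity-corrected z = (R - 0.5 - E[R]) / SD[R] = (9 - 0.5 - 7.0000) / 1.6514 = 0.9083.
Step 5: Two-sided p-value via normal approximation = 2*(1 - Phi(|z|)) = 0.363722.
Step 6: alpha = 0.1. fail to reject H0.

R = 9, z = 0.9083, p = 0.363722, fail to reject H0.


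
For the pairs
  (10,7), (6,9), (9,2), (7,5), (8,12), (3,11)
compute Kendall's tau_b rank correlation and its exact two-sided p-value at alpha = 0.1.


Step 1: Enumerate the 15 unordered pairs (i,j) with i<j and classify each by sign(x_j-x_i) * sign(y_j-y_i).
  (1,2):dx=-4,dy=+2->D; (1,3):dx=-1,dy=-5->C; (1,4):dx=-3,dy=-2->C; (1,5):dx=-2,dy=+5->D
  (1,6):dx=-7,dy=+4->D; (2,3):dx=+3,dy=-7->D; (2,4):dx=+1,dy=-4->D; (2,5):dx=+2,dy=+3->C
  (2,6):dx=-3,dy=+2->D; (3,4):dx=-2,dy=+3->D; (3,5):dx=-1,dy=+10->D; (3,6):dx=-6,dy=+9->D
  (4,5):dx=+1,dy=+7->C; (4,6):dx=-4,dy=+6->D; (5,6):dx=-5,dy=-1->C
Step 2: C = 5, D = 10, total pairs = 15.
Step 3: tau = (C - D)/(n(n-1)/2) = (5 - 10)/15 = -0.333333.
Step 4: Exact two-sided p-value (enumerate n! = 720 permutations of y under H0): p = 0.469444.
Step 5: alpha = 0.1. fail to reject H0.

tau_b = -0.3333 (C=5, D=10), p = 0.469444, fail to reject H0.


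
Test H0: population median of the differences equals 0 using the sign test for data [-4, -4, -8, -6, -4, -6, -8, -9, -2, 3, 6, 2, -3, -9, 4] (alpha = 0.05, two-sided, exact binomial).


Step 1: Discard zero differences. Original n = 15; n_eff = number of nonzero differences = 15.
Nonzero differences (with sign): -4, -4, -8, -6, -4, -6, -8, -9, -2, +3, +6, +2, -3, -9, +4
Step 2: Count signs: positive = 4, negative = 11.
Step 3: Under H0: P(positive) = 0.5, so the number of positives S ~ Bin(15, 0.5).
Step 4: Two-sided exact p-value = sum of Bin(15,0.5) probabilities at or below the observed probability = 0.118469.
Step 5: alpha = 0.05. fail to reject H0.

n_eff = 15, pos = 4, neg = 11, p = 0.118469, fail to reject H0.


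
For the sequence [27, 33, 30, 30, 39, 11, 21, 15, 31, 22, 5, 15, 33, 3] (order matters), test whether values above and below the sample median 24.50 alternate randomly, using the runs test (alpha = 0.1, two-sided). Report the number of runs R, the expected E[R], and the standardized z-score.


Step 1: Compute median = 24.50; label A = above, B = below.
Labels in order: AAAAABBBABBBAB  (n_A = 7, n_B = 7)
Step 2: Count runs R = 6.
Step 3: Under H0 (random ordering), E[R] = 2*n_A*n_B/(n_A+n_B) + 1 = 2*7*7/14 + 1 = 8.0000.
        Var[R] = 2*n_A*n_B*(2*n_A*n_B - n_A - n_B) / ((n_A+n_B)^2 * (n_A+n_B-1)) = 8232/2548 = 3.2308.
        SD[R] = 1.7974.
Step 4: Continuity-corrected z = (R + 0.5 - E[R]) / SD[R] = (6 + 0.5 - 8.0000) / 1.7974 = -0.8345.
Step 5: Two-sided p-value via normal approximation = 2*(1 - Phi(|z|)) = 0.403986.
Step 6: alpha = 0.1. fail to reject H0.

R = 6, z = -0.8345, p = 0.403986, fail to reject H0.


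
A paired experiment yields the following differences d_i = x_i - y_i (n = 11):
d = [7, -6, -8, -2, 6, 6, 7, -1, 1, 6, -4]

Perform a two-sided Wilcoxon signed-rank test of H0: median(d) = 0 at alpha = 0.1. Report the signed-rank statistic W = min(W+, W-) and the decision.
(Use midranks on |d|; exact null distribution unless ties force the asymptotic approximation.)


Step 1: Drop any zero differences (none here) and take |d_i|.
|d| = [7, 6, 8, 2, 6, 6, 7, 1, 1, 6, 4]
Step 2: Midrank |d_i| (ties get averaged ranks).
ranks: |7|->9.5, |6|->6.5, |8|->11, |2|->3, |6|->6.5, |6|->6.5, |7|->9.5, |1|->1.5, |1|->1.5, |6|->6.5, |4|->4
Step 3: Attach original signs; sum ranks with positive sign and with negative sign.
W+ = 9.5 + 6.5 + 6.5 + 9.5 + 1.5 + 6.5 = 40
W- = 6.5 + 11 + 3 + 1.5 + 4 = 26
(Check: W+ + W- = 66 should equal n(n+1)/2 = 66.)
Step 4: Test statistic W = min(W+, W-) = 26.
Step 5: Ties in |d|, so use the tie-corrected normal approximation.
        E[W] = n(n+1)/4 = 11*12/4 = 33.
        Tie groups: |d|=1 (t=2), |d|=6 (t=4), |d|=7 (t=2); sum(t^3 - t) = 72.
        Var[W] = n(n+1)(2n+1)/24 - sum(t^3-t)/48 = 3036/24 - 72/48 = 125.
        z = (W - E[W]) / sqrt(Var[W]) = (26 - 33) / 11.1803 = -0.6261.
        Two-sided p = 2*Phi(z) = 0.531250.
Step 6: alpha = 0.1. fail to reject H0.

W+ = 40, W- = 26, W = min = 26, p = 0.531250, fail to reject H0.


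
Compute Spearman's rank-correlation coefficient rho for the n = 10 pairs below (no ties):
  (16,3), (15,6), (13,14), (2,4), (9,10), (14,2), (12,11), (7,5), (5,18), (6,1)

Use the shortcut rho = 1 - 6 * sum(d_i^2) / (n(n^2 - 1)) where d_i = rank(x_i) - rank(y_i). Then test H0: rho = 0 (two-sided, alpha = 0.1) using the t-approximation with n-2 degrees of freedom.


Step 1: Rank x and y separately (midranks; no ties here).
rank(x): 16->10, 15->9, 13->7, 2->1, 9->5, 14->8, 12->6, 7->4, 5->2, 6->3
rank(y): 3->3, 6->6, 14->9, 4->4, 10->7, 2->2, 11->8, 5->5, 18->10, 1->1
Step 2: d_i = R_x(i) - R_y(i); compute d_i^2.
  (10-3)^2=49, (9-6)^2=9, (7-9)^2=4, (1-4)^2=9, (5-7)^2=4, (8-2)^2=36, (6-8)^2=4, (4-5)^2=1, (2-10)^2=64, (3-1)^2=4
sum(d^2) = 184.
Step 3: rho = 1 - 6*184 / (10*(10^2 - 1)) = 1 - 1104/990 = -0.115152.
Step 4: Under H0, t = rho * sqrt((n-2)/(1-rho^2)) = -0.3279 ~ t(8).
Step 5: Two-sided p-value from the t-distribution with 8 df = 0.751420.
Step 6: alpha = 0.1. fail to reject H0.

rho = -0.1152, p = 0.751420, fail to reject H0 at alpha = 0.1.


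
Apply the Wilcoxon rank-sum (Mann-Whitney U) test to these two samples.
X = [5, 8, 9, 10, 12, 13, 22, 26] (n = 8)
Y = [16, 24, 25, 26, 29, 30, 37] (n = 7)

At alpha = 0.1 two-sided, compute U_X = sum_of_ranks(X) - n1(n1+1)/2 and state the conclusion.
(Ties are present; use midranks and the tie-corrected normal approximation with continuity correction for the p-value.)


Step 1: Combine and sort all 15 observations; assign midranks.
sorted (value, group): (5,X), (8,X), (9,X), (10,X), (12,X), (13,X), (16,Y), (22,X), (24,Y), (25,Y), (26,X), (26,Y), (29,Y), (30,Y), (37,Y)
ranks: 5->1, 8->2, 9->3, 10->4, 12->5, 13->6, 16->7, 22->8, 24->9, 25->10, 26->11.5, 26->11.5, 29->13, 30->14, 37->15
Step 2: Rank sum for X: R1 = 1 + 2 + 3 + 4 + 5 + 6 + 8 + 11.5 = 40.5.
Step 3: U_X = R1 - n1(n1+1)/2 = 40.5 - 8*9/2 = 40.5 - 36 = 4.5.
       U_Y = n1*n2 - U_X = 56 - 4.5 = 51.5.
Step 4: Ties are present, so use the tie-corrected normal approximation (with continuity correction) for the p-value.
Step 5: p-value = 0.007719; compare to alpha = 0.1. reject H0.

U_X = 4.5, p = 0.007719, reject H0 at alpha = 0.1.


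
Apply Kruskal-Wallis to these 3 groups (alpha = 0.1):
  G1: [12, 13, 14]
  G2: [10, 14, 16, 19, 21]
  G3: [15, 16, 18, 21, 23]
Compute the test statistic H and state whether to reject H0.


Step 1: Combine all N = 13 observations and assign midranks.
sorted (value, group, rank): (10,G2,1), (12,G1,2), (13,G1,3), (14,G1,4.5), (14,G2,4.5), (15,G3,6), (16,G2,7.5), (16,G3,7.5), (18,G3,9), (19,G2,10), (21,G2,11.5), (21,G3,11.5), (23,G3,13)
Step 2: Sum ranks within each group.
R_1 = 9.5 (n_1 = 3)
R_2 = 34.5 (n_2 = 5)
R_3 = 47 (n_3 = 5)
Step 3: H = 12/(N(N+1)) * sum(R_i^2/n_i) - 3(N+1)
     = 12/(13*14) * (9.5^2/3 + 34.5^2/5 + 47^2/5) - 3*14
     = 0.065934 * 709.933 - 42
     = 4.808791.
Step 4: Ties present; correction factor C = 1 - 18/(13^3 - 13) = 0.991758. Corrected H = 4.808791 / 0.991758 = 4.848753.
Step 5: Under H0, H ~ chi^2(2); p-value = 0.088533.
Step 6: alpha = 0.1. reject H0.

H = 4.8488, df = 2, p = 0.088533, reject H0.


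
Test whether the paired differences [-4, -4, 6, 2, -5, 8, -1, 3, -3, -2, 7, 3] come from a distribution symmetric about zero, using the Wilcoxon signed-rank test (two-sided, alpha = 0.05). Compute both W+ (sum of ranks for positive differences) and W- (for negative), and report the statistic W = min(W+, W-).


Step 1: Drop any zero differences (none here) and take |d_i|.
|d| = [4, 4, 6, 2, 5, 8, 1, 3, 3, 2, 7, 3]
Step 2: Midrank |d_i| (ties get averaged ranks).
ranks: |4|->7.5, |4|->7.5, |6|->10, |2|->2.5, |5|->9, |8|->12, |1|->1, |3|->5, |3|->5, |2|->2.5, |7|->11, |3|->5
Step 3: Attach original signs; sum ranks with positive sign and with negative sign.
W+ = 10 + 2.5 + 12 + 5 + 11 + 5 = 45.5
W- = 7.5 + 7.5 + 9 + 1 + 5 + 2.5 = 32.5
(Check: W+ + W- = 78 should equal n(n+1)/2 = 78.)
Step 4: Test statistic W = min(W+, W-) = 32.5.
Step 5: Ties in |d|, so use the tie-corrected normal approximation.
        E[W] = n(n+1)/4 = 12*13/4 = 39.
        Tie groups: |d|=2 (t=2), |d|=3 (t=3), |d|=4 (t=2); sum(t^3 - t) = 36.
        Var[W] = n(n+1)(2n+1)/24 - sum(t^3-t)/48 = 3900/24 - 36/48 = 161.75.
        z = (W - E[W]) / sqrt(Var[W]) = (32.5 - 39) / 12.7181 = -0.5111.
        Two-sided p = 2*Phi(z) = 0.609293.
Step 6: alpha = 0.05. fail to reject H0.

W+ = 45.5, W- = 32.5, W = min = 32.5, p = 0.609293, fail to reject H0.


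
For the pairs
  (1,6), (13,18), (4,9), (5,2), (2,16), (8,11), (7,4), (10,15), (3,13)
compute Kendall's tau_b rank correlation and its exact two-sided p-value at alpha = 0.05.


Step 1: Enumerate the 36 unordered pairs (i,j) with i<j and classify each by sign(x_j-x_i) * sign(y_j-y_i).
  (1,2):dx=+12,dy=+12->C; (1,3):dx=+3,dy=+3->C; (1,4):dx=+4,dy=-4->D; (1,5):dx=+1,dy=+10->C
  (1,6):dx=+7,dy=+5->C; (1,7):dx=+6,dy=-2->D; (1,8):dx=+9,dy=+9->C; (1,9):dx=+2,dy=+7->C
  (2,3):dx=-9,dy=-9->C; (2,4):dx=-8,dy=-16->C; (2,5):dx=-11,dy=-2->C; (2,6):dx=-5,dy=-7->C
  (2,7):dx=-6,dy=-14->C; (2,8):dx=-3,dy=-3->C; (2,9):dx=-10,dy=-5->C; (3,4):dx=+1,dy=-7->D
  (3,5):dx=-2,dy=+7->D; (3,6):dx=+4,dy=+2->C; (3,7):dx=+3,dy=-5->D; (3,8):dx=+6,dy=+6->C
  (3,9):dx=-1,dy=+4->D; (4,5):dx=-3,dy=+14->D; (4,6):dx=+3,dy=+9->C; (4,7):dx=+2,dy=+2->C
  (4,8):dx=+5,dy=+13->C; (4,9):dx=-2,dy=+11->D; (5,6):dx=+6,dy=-5->D; (5,7):dx=+5,dy=-12->D
  (5,8):dx=+8,dy=-1->D; (5,9):dx=+1,dy=-3->D; (6,7):dx=-1,dy=-7->C; (6,8):dx=+2,dy=+4->C
  (6,9):dx=-5,dy=+2->D; (7,8):dx=+3,dy=+11->C; (7,9):dx=-4,dy=+9->D; (8,9):dx=-7,dy=-2->C
Step 2: C = 22, D = 14, total pairs = 36.
Step 3: tau = (C - D)/(n(n-1)/2) = (22 - 14)/36 = 0.222222.
Step 4: Exact two-sided p-value (enumerate n! = 362880 permutations of y under H0): p = 0.476709.
Step 5: alpha = 0.05. fail to reject H0.

tau_b = 0.2222 (C=22, D=14), p = 0.476709, fail to reject H0.


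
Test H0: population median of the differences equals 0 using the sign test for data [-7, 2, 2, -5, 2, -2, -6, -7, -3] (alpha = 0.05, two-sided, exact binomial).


Step 1: Discard zero differences. Original n = 9; n_eff = number of nonzero differences = 9.
Nonzero differences (with sign): -7, +2, +2, -5, +2, -2, -6, -7, -3
Step 2: Count signs: positive = 3, negative = 6.
Step 3: Under H0: P(positive) = 0.5, so the number of positives S ~ Bin(9, 0.5).
Step 4: Two-sided exact p-value = sum of Bin(9,0.5) probabilities at or below the observed probability = 0.507812.
Step 5: alpha = 0.05. fail to reject H0.

n_eff = 9, pos = 3, neg = 6, p = 0.507812, fail to reject H0.


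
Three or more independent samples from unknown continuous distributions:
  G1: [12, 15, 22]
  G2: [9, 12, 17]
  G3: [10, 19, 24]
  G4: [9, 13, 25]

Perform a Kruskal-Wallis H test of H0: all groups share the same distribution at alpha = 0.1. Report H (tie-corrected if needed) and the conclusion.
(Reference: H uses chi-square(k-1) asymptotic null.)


Step 1: Combine all N = 12 observations and assign midranks.
sorted (value, group, rank): (9,G2,1.5), (9,G4,1.5), (10,G3,3), (12,G1,4.5), (12,G2,4.5), (13,G4,6), (15,G1,7), (17,G2,8), (19,G3,9), (22,G1,10), (24,G3,11), (25,G4,12)
Step 2: Sum ranks within each group.
R_1 = 21.5 (n_1 = 3)
R_2 = 14 (n_2 = 3)
R_3 = 23 (n_3 = 3)
R_4 = 19.5 (n_4 = 3)
Step 3: H = 12/(N(N+1)) * sum(R_i^2/n_i) - 3(N+1)
     = 12/(12*13) * (21.5^2/3 + 14^2/3 + 23^2/3 + 19.5^2/3) - 3*13
     = 0.076923 * 522.5 - 39
     = 1.192308.
Step 4: Ties present; correction factor C = 1 - 12/(12^3 - 12) = 0.993007. Corrected H = 1.192308 / 0.993007 = 1.200704.
Step 5: Under H0, H ~ chi^2(3); p-value = 0.752835.
Step 6: alpha = 0.1. fail to reject H0.

H = 1.2007, df = 3, p = 0.752835, fail to reject H0.


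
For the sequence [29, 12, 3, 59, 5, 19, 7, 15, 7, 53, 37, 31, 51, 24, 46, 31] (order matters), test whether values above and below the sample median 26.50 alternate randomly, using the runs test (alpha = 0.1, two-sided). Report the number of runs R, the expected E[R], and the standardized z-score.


Step 1: Compute median = 26.50; label A = above, B = below.
Labels in order: ABBABBBBBAAAABAA  (n_A = 8, n_B = 8)
Step 2: Count runs R = 7.
Step 3: Under H0 (random ordering), E[R] = 2*n_A*n_B/(n_A+n_B) + 1 = 2*8*8/16 + 1 = 9.0000.
        Var[R] = 2*n_A*n_B*(2*n_A*n_B - n_A - n_B) / ((n_A+n_B)^2 * (n_A+n_B-1)) = 14336/3840 = 3.7333.
        SD[R] = 1.9322.
Step 4: Continuity-corrected z = (R + 0.5 - E[R]) / SD[R] = (7 + 0.5 - 9.0000) / 1.9322 = -0.7763.
Step 5: Two-sided p-value via normal approximation = 2*(1 - Phi(|z|)) = 0.437558.
Step 6: alpha = 0.1. fail to reject H0.

R = 7, z = -0.7763, p = 0.437558, fail to reject H0.


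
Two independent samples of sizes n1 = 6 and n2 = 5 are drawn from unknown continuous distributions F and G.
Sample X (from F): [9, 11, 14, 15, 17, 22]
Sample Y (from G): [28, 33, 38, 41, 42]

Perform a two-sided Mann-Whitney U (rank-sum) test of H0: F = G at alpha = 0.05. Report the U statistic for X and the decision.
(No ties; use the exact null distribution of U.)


Step 1: Combine and sort all 11 observations; assign midranks.
sorted (value, group): (9,X), (11,X), (14,X), (15,X), (17,X), (22,X), (28,Y), (33,Y), (38,Y), (41,Y), (42,Y)
ranks: 9->1, 11->2, 14->3, 15->4, 17->5, 22->6, 28->7, 33->8, 38->9, 41->10, 42->11
Step 2: Rank sum for X: R1 = 1 + 2 + 3 + 4 + 5 + 6 = 21.
Step 3: U_X = R1 - n1(n1+1)/2 = 21 - 6*7/2 = 21 - 21 = 0.
       U_Y = n1*n2 - U_X = 30 - 0 = 30.
Step 4: No ties, so the exact null distribution of U (based on enumerating the C(11,6) = 462 equally likely rank assignments) gives the two-sided p-value.
Step 5: p-value = 0.004329; compare to alpha = 0.05. reject H0.

U_X = 0, p = 0.004329, reject H0 at alpha = 0.05.


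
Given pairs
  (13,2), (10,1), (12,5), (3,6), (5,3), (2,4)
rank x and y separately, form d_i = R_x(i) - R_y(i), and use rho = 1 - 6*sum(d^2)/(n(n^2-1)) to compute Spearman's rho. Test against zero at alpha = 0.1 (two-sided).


Step 1: Rank x and y separately (midranks; no ties here).
rank(x): 13->6, 10->4, 12->5, 3->2, 5->3, 2->1
rank(y): 2->2, 1->1, 5->5, 6->6, 3->3, 4->4
Step 2: d_i = R_x(i) - R_y(i); compute d_i^2.
  (6-2)^2=16, (4-1)^2=9, (5-5)^2=0, (2-6)^2=16, (3-3)^2=0, (1-4)^2=9
sum(d^2) = 50.
Step 3: rho = 1 - 6*50 / (6*(6^2 - 1)) = 1 - 300/210 = -0.428571.
Step 4: Under H0, t = rho * sqrt((n-2)/(1-rho^2)) = -0.9487 ~ t(4).
Step 5: Two-sided p-value from the t-distribution with 4 df = 0.396501.
Step 6: alpha = 0.1. fail to reject H0.

rho = -0.4286, p = 0.396501, fail to reject H0 at alpha = 0.1.


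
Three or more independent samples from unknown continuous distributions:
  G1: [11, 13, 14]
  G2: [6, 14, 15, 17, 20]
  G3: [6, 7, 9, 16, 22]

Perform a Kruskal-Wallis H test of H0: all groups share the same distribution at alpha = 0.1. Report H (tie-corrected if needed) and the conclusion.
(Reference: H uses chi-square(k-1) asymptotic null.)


Step 1: Combine all N = 13 observations and assign midranks.
sorted (value, group, rank): (6,G2,1.5), (6,G3,1.5), (7,G3,3), (9,G3,4), (11,G1,5), (13,G1,6), (14,G1,7.5), (14,G2,7.5), (15,G2,9), (16,G3,10), (17,G2,11), (20,G2,12), (22,G3,13)
Step 2: Sum ranks within each group.
R_1 = 18.5 (n_1 = 3)
R_2 = 41 (n_2 = 5)
R_3 = 31.5 (n_3 = 5)
Step 3: H = 12/(N(N+1)) * sum(R_i^2/n_i) - 3(N+1)
     = 12/(13*14) * (18.5^2/3 + 41^2/5 + 31.5^2/5) - 3*14
     = 0.065934 * 648.733 - 42
     = 0.773626.
Step 4: Ties present; correction factor C = 1 - 12/(13^3 - 13) = 0.994505. Corrected H = 0.773626 / 0.994505 = 0.777901.
Step 5: Under H0, H ~ chi^2(2); p-value = 0.677768.
Step 6: alpha = 0.1. fail to reject H0.

H = 0.7779, df = 2, p = 0.677768, fail to reject H0.


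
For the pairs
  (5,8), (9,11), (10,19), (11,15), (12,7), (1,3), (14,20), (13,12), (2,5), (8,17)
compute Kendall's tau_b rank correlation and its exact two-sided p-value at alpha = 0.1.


Step 1: Enumerate the 45 unordered pairs (i,j) with i<j and classify each by sign(x_j-x_i) * sign(y_j-y_i).
  (1,2):dx=+4,dy=+3->C; (1,3):dx=+5,dy=+11->C; (1,4):dx=+6,dy=+7->C; (1,5):dx=+7,dy=-1->D
  (1,6):dx=-4,dy=-5->C; (1,7):dx=+9,dy=+12->C; (1,8):dx=+8,dy=+4->C; (1,9):dx=-3,dy=-3->C
  (1,10):dx=+3,dy=+9->C; (2,3):dx=+1,dy=+8->C; (2,4):dx=+2,dy=+4->C; (2,5):dx=+3,dy=-4->D
  (2,6):dx=-8,dy=-8->C; (2,7):dx=+5,dy=+9->C; (2,8):dx=+4,dy=+1->C; (2,9):dx=-7,dy=-6->C
  (2,10):dx=-1,dy=+6->D; (3,4):dx=+1,dy=-4->D; (3,5):dx=+2,dy=-12->D; (3,6):dx=-9,dy=-16->C
  (3,7):dx=+4,dy=+1->C; (3,8):dx=+3,dy=-7->D; (3,9):dx=-8,dy=-14->C; (3,10):dx=-2,dy=-2->C
  (4,5):dx=+1,dy=-8->D; (4,6):dx=-10,dy=-12->C; (4,7):dx=+3,dy=+5->C; (4,8):dx=+2,dy=-3->D
  (4,9):dx=-9,dy=-10->C; (4,10):dx=-3,dy=+2->D; (5,6):dx=-11,dy=-4->C; (5,7):dx=+2,dy=+13->C
  (5,8):dx=+1,dy=+5->C; (5,9):dx=-10,dy=-2->C; (5,10):dx=-4,dy=+10->D; (6,7):dx=+13,dy=+17->C
  (6,8):dx=+12,dy=+9->C; (6,9):dx=+1,dy=+2->C; (6,10):dx=+7,dy=+14->C; (7,8):dx=-1,dy=-8->C
  (7,9):dx=-12,dy=-15->C; (7,10):dx=-6,dy=-3->C; (8,9):dx=-11,dy=-7->C; (8,10):dx=-5,dy=+5->D
  (9,10):dx=+6,dy=+12->C
Step 2: C = 34, D = 11, total pairs = 45.
Step 3: tau = (C - D)/(n(n-1)/2) = (34 - 11)/45 = 0.511111.
Step 4: Exact two-sided p-value (enumerate n! = 3628800 permutations of y under H0): p = 0.046623.
Step 5: alpha = 0.1. reject H0.

tau_b = 0.5111 (C=34, D=11), p = 0.046623, reject H0.


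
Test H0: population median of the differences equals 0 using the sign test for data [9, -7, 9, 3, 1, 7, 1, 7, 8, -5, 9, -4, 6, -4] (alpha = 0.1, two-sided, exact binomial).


Step 1: Discard zero differences. Original n = 14; n_eff = number of nonzero differences = 14.
Nonzero differences (with sign): +9, -7, +9, +3, +1, +7, +1, +7, +8, -5, +9, -4, +6, -4
Step 2: Count signs: positive = 10, negative = 4.
Step 3: Under H0: P(positive) = 0.5, so the number of positives S ~ Bin(14, 0.5).
Step 4: Two-sided exact p-value = sum of Bin(14,0.5) probabilities at or below the observed probability = 0.179565.
Step 5: alpha = 0.1. fail to reject H0.

n_eff = 14, pos = 10, neg = 4, p = 0.179565, fail to reject H0.


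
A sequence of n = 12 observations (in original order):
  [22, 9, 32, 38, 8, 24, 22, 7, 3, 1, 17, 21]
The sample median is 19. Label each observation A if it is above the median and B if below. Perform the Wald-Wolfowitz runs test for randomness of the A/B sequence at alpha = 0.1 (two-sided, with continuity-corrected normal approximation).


Step 1: Compute median = 19; label A = above, B = below.
Labels in order: ABAABAABBBBA  (n_A = 6, n_B = 6)
Step 2: Count runs R = 7.
Step 3: Under H0 (random ordering), E[R] = 2*n_A*n_B/(n_A+n_B) + 1 = 2*6*6/12 + 1 = 7.0000.
        Var[R] = 2*n_A*n_B*(2*n_A*n_B - n_A - n_B) / ((n_A+n_B)^2 * (n_A+n_B-1)) = 4320/1584 = 2.7273.
        SD[R] = 1.6514.
Step 4: R = E[R], so z = 0 with no continuity correction.
Step 5: Two-sided p-value via normal approximation = 2*(1 - Phi(|z|)) = 1.000000.
Step 6: alpha = 0.1. fail to reject H0.

R = 7, z = 0.0000, p = 1.000000, fail to reject H0.


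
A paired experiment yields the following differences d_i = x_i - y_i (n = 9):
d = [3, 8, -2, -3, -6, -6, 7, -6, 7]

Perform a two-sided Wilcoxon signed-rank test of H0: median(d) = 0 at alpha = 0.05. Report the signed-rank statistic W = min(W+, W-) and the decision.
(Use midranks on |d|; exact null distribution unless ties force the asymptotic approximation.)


Step 1: Drop any zero differences (none here) and take |d_i|.
|d| = [3, 8, 2, 3, 6, 6, 7, 6, 7]
Step 2: Midrank |d_i| (ties get averaged ranks).
ranks: |3|->2.5, |8|->9, |2|->1, |3|->2.5, |6|->5, |6|->5, |7|->7.5, |6|->5, |7|->7.5
Step 3: Attach original signs; sum ranks with positive sign and with negative sign.
W+ = 2.5 + 9 + 7.5 + 7.5 = 26.5
W- = 1 + 2.5 + 5 + 5 + 5 = 18.5
(Check: W+ + W- = 45 should equal n(n+1)/2 = 45.)
Step 4: Test statistic W = min(W+, W-) = 18.5.
Step 5: Ties in |d|, so use the tie-corrected normal approximation.
        E[W] = n(n+1)/4 = 9*10/4 = 22.5.
        Tie groups: |d|=3 (t=2), |d|=6 (t=3), |d|=7 (t=2); sum(t^3 - t) = 36.
        Var[W] = n(n+1)(2n+1)/24 - sum(t^3-t)/48 = 1710/24 - 36/48 = 70.5.
        z = (W - E[W]) / sqrt(Var[W]) = (18.5 - 22.5) / 8.3964 = -0.4764.
        Two-sided p = 2*Phi(z) = 0.633794.
Step 6: alpha = 0.05. fail to reject H0.

W+ = 26.5, W- = 18.5, W = min = 18.5, p = 0.633794, fail to reject H0.


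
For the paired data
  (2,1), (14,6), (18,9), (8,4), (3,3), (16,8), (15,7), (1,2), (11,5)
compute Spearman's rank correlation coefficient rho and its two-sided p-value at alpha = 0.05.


Step 1: Rank x and y separately (midranks; no ties here).
rank(x): 2->2, 14->6, 18->9, 8->4, 3->3, 16->8, 15->7, 1->1, 11->5
rank(y): 1->1, 6->6, 9->9, 4->4, 3->3, 8->8, 7->7, 2->2, 5->5
Step 2: d_i = R_x(i) - R_y(i); compute d_i^2.
  (2-1)^2=1, (6-6)^2=0, (9-9)^2=0, (4-4)^2=0, (3-3)^2=0, (8-8)^2=0, (7-7)^2=0, (1-2)^2=1, (5-5)^2=0
sum(d^2) = 2.
Step 3: rho = 1 - 6*2 / (9*(9^2 - 1)) = 1 - 12/720 = 0.983333.
Step 4: Under H0, t = rho * sqrt((n-2)/(1-rho^2)) = 14.3096 ~ t(7).
Step 5: Two-sided p-value from the t-distribution with 7 df = 0.000002.
Step 6: alpha = 0.05. reject H0.

rho = 0.9833, p = 0.000002, reject H0 at alpha = 0.05.


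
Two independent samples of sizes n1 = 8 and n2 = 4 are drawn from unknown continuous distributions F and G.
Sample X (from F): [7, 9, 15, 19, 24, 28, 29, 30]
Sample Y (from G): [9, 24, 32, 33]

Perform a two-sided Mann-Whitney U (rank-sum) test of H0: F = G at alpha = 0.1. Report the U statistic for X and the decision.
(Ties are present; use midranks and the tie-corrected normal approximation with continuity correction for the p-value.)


Step 1: Combine and sort all 12 observations; assign midranks.
sorted (value, group): (7,X), (9,X), (9,Y), (15,X), (19,X), (24,X), (24,Y), (28,X), (29,X), (30,X), (32,Y), (33,Y)
ranks: 7->1, 9->2.5, 9->2.5, 15->4, 19->5, 24->6.5, 24->6.5, 28->8, 29->9, 30->10, 32->11, 33->12
Step 2: Rank sum for X: R1 = 1 + 2.5 + 4 + 5 + 6.5 + 8 + 9 + 10 = 46.
Step 3: U_X = R1 - n1(n1+1)/2 = 46 - 8*9/2 = 46 - 36 = 10.
       U_Y = n1*n2 - U_X = 32 - 10 = 22.
Step 4: Ties are present, so use the tie-corrected normal approximation (with continuity correction) for the p-value.
Step 5: p-value = 0.348547; compare to alpha = 0.1. fail to reject H0.

U_X = 10, p = 0.348547, fail to reject H0 at alpha = 0.1.


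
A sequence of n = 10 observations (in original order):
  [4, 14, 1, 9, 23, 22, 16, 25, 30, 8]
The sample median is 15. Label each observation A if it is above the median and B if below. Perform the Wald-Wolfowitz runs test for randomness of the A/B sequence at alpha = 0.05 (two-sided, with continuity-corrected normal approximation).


Step 1: Compute median = 15; label A = above, B = below.
Labels in order: BBBBAAAAAB  (n_A = 5, n_B = 5)
Step 2: Count runs R = 3.
Step 3: Under H0 (random ordering), E[R] = 2*n_A*n_B/(n_A+n_B) + 1 = 2*5*5/10 + 1 = 6.0000.
        Var[R] = 2*n_A*n_B*(2*n_A*n_B - n_A - n_B) / ((n_A+n_B)^2 * (n_A+n_B-1)) = 2000/900 = 2.2222.
        SD[R] = 1.4907.
Step 4: Continuity-corrected z = (R + 0.5 - E[R]) / SD[R] = (3 + 0.5 - 6.0000) / 1.4907 = -1.6771.
Step 5: Two-sided p-value via normal approximation = 2*(1 - Phi(|z|)) = 0.093533.
Step 6: alpha = 0.05. fail to reject H0.

R = 3, z = -1.6771, p = 0.093533, fail to reject H0.
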